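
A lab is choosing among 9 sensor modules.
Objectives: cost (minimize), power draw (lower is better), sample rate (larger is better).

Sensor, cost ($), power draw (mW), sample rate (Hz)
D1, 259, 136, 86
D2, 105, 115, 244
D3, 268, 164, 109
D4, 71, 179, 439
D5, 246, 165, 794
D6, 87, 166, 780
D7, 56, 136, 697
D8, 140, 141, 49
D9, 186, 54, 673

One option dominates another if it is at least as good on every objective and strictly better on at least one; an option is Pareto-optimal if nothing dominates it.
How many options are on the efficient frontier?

D1: dominated by D2 (cost 105≤259, power draw 115≤136, sample rate 244≥86).
D2: not dominated.
D3: dominated by D2 (cost 105≤268, power draw 115≤164, sample rate 244≥109).
D4: dominated by D7 (cost 56≤71, power draw 136≤179, sample rate 697≥439).
D5: not dominated (best sample rate).
D6: not dominated.
D7: not dominated (best cost).
D8: dominated by D2 (cost 105≤140, power draw 115≤141, sample rate 244≥49).
D9: not dominated (best power draw).
Pareto-optimal: D2, D5, D6, D7, D9 → 5.

5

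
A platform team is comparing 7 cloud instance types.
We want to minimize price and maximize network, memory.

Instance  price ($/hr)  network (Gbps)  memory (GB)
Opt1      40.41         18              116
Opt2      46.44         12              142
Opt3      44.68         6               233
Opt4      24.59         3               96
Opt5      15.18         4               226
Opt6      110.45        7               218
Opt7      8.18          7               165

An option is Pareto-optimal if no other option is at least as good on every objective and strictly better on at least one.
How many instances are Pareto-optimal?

Opt1: not dominated (best network).
Opt2: not dominated.
Opt3: not dominated (best memory).
Opt4: dominated by Opt5 (price 15.18≤24.59, network 4≥3, memory 226≥96).
Opt5: not dominated.
Opt6: not dominated.
Opt7: not dominated (best price).
Pareto-optimal: Opt1, Opt2, Opt3, Opt5, Opt6, Opt7 → 6.

6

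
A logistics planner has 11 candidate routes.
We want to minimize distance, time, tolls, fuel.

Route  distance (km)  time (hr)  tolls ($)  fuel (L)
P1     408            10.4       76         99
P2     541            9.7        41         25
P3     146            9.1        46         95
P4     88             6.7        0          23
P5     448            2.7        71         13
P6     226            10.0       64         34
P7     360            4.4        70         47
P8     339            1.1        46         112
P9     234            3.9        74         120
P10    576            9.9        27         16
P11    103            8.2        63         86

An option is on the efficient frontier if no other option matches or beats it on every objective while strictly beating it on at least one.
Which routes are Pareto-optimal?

P4, P5, P7, P8, P9, P10

P1: dominated by P3 (distance 146≤408, time 9.1≤10.4, tolls 46≤76, fuel 95≤99).
P2: dominated by P4 (distance 88≤541, time 6.7≤9.7, tolls 0≤41, fuel 23≤25).
P3: dominated by P4 (distance 88≤146, time 6.7≤9.1, tolls 0≤46, fuel 23≤95).
P4: not dominated (best distance).
P5: not dominated (best fuel).
P6: dominated by P4 (distance 88≤226, time 6.7≤10.0, tolls 0≤64, fuel 23≤34).
P7: not dominated.
P8: not dominated (best time).
P9: not dominated.
P10: not dominated.
P11: dominated by P4 (distance 88≤103, time 6.7≤8.2, tolls 0≤63, fuel 23≤86).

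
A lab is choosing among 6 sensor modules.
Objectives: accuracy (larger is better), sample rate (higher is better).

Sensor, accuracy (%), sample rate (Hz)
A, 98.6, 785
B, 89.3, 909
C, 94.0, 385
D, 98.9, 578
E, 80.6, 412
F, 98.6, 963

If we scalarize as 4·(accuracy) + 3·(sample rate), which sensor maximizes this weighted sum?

F

A: 4·98.6 + 3·785 = 2749.4
B: 4·89.3 + 3·909 = 3084.2
C: 4·94.0 + 3·385 = 1531.0
D: 4·98.9 + 3·578 = 2129.6
E: 4·80.6 + 3·412 = 1558.4
F: 4·98.6 + 3·963 = 3283.4
Highest: F at 3283.4.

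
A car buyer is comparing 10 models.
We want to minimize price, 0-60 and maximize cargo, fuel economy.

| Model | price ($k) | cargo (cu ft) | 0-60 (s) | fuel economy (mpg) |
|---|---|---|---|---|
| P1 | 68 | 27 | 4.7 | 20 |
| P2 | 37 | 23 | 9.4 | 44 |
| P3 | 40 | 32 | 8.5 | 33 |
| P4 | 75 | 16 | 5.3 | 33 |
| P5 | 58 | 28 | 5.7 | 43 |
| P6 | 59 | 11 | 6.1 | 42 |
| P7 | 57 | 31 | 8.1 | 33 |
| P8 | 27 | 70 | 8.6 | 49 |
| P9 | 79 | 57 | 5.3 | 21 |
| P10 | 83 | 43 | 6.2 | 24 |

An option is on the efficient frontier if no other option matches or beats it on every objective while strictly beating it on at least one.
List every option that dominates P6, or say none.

P5: price 58≤59, cargo 28≥11, 0-60 5.7≤6.1, fuel economy 43≥42 — dominates P6.
Others (P1, P2, P3, P4, P7, P8, P9, P10) are each worse than P6 on at least one objective.

P5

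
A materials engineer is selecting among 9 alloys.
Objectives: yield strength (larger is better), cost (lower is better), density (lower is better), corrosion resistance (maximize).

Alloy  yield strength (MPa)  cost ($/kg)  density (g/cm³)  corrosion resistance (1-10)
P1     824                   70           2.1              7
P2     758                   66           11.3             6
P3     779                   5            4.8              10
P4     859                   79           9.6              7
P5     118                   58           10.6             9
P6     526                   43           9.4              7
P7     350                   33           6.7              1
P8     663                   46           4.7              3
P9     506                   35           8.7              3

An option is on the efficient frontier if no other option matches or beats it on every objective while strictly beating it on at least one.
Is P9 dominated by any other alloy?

P3 vs P9: yield strength 779≥506, cost 5≤35, density 4.8≤8.7, corrosion resistance 10≥3 — P3 is at least as good on every objective and strictly better on at least one, so P3 dominates P9.

Yes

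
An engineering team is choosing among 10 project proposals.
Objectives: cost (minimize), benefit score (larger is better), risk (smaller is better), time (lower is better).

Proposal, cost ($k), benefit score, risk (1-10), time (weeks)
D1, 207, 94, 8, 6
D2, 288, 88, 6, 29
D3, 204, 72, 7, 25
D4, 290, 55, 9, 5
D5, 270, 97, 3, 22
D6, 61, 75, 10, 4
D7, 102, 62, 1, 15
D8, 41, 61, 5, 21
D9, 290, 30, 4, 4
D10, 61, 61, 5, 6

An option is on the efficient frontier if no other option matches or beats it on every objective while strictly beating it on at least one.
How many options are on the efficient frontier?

D1: not dominated.
D2: dominated by D5 (cost 270≤288, benefit score 97≥88, risk 3≤6, time 22≤29).
D3: not dominated.
D4: not dominated.
D5: not dominated (best benefit score).
D6: not dominated.
D7: not dominated (best risk).
D8: not dominated (best cost).
D9: not dominated.
D10: not dominated.
Pareto-optimal: D1, D3, D4, D5, D6, D7, D8, D9, D10 → 9.

9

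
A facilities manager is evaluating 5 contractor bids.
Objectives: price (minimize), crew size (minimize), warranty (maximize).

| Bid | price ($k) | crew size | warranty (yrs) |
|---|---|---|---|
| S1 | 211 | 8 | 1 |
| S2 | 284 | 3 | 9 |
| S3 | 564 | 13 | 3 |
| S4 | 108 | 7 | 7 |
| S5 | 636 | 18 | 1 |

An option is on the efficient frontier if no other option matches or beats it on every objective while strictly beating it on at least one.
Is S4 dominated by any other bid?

No

S1: worse on price (211 vs 108).
S2: worse on price (284 vs 108).
S3: worse on price (564 vs 108).
S5: worse on price (636 vs 108).
No option is at least as good as S4 on every objective and strictly better on one.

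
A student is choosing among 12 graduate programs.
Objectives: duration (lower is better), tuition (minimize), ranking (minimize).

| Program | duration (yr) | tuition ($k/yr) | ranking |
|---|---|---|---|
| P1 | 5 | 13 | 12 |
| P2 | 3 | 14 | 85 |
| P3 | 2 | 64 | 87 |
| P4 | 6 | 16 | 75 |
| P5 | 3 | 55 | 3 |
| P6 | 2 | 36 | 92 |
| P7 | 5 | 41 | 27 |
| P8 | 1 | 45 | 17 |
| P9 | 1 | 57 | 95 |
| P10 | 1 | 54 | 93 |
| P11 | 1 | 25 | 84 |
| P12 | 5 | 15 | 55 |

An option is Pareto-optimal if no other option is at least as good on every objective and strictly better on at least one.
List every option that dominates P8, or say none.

none

P1: worse on duration (5 vs 1).
P2: worse on duration (3 vs 1).
P3: worse on duration (2 vs 1).
P4: worse on duration (6 vs 1).
P5: worse on duration (3 vs 1).
P6: worse on duration (2 vs 1).
P7: worse on duration (5 vs 1).
P9: worse on tuition (57 vs 45).
P10: worse on tuition (54 vs 45).
P11: worse on ranking (84 vs 17).
P12: worse on duration (5 vs 1).
No option dominates P8.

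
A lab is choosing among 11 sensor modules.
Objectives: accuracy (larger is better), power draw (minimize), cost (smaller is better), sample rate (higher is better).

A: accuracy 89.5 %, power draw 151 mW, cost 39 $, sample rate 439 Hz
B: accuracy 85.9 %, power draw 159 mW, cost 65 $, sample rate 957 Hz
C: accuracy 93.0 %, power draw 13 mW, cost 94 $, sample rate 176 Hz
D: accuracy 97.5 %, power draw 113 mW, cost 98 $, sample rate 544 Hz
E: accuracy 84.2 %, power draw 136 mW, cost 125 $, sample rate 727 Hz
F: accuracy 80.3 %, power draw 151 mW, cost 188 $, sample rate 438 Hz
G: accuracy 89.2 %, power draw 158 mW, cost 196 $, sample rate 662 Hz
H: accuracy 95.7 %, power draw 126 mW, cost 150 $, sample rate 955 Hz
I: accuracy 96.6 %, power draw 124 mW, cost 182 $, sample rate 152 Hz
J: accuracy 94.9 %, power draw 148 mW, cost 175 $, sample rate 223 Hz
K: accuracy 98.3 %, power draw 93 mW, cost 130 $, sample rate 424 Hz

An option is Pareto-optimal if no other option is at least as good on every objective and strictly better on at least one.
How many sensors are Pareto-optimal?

A: not dominated (best cost).
B: not dominated (best sample rate).
C: not dominated (best power draw).
D: not dominated.
E: not dominated.
F: dominated by A (accuracy 89.5≥80.3, power draw 151≤151, cost 39≤188, sample rate 439≥438).
G: dominated by H (accuracy 95.7≥89.2, power draw 126≤158, cost 150≤196, sample rate 955≥662).
H: not dominated.
I: dominated by D (accuracy 97.5≥96.6, power draw 113≤124, cost 98≤182, sample rate 544≥152).
J: dominated by D (accuracy 97.5≥94.9, power draw 113≤148, cost 98≤175, sample rate 544≥223).
K: not dominated (best accuracy).
Pareto-optimal: A, B, C, D, E, H, K → 7.

7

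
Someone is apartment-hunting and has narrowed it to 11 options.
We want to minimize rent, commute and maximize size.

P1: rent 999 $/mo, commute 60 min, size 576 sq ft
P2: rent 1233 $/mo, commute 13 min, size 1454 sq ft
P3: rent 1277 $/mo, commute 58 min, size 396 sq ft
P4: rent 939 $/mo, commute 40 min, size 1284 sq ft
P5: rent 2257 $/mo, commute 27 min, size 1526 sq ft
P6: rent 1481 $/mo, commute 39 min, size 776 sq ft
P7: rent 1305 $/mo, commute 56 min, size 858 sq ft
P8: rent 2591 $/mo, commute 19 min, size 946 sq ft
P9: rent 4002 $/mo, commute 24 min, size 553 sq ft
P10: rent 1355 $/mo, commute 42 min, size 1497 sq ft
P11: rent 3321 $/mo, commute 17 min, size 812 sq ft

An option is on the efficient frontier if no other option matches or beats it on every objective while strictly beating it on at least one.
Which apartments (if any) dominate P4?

none

P1: worse on rent (999 vs 939).
P2: worse on rent (1233 vs 939).
P3: worse on rent (1277 vs 939).
P5: worse on rent (2257 vs 939).
P6: worse on rent (1481 vs 939).
P7: worse on rent (1305 vs 939).
P8: worse on rent (2591 vs 939).
P9: worse on rent (4002 vs 939).
P10: worse on rent (1355 vs 939).
P11: worse on rent (3321 vs 939).
No option dominates P4.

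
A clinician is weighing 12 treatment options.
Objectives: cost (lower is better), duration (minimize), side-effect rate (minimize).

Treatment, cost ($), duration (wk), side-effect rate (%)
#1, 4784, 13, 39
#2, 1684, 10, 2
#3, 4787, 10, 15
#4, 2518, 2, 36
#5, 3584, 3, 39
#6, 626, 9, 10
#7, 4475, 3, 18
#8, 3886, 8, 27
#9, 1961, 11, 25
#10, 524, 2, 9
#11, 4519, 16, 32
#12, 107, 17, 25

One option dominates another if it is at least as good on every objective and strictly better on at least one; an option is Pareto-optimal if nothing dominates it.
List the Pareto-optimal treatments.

#2, #10, #12

#1: dominated by #2 (cost 1684≤4784, duration 10≤13, side-effect rate 2≤39).
#2: not dominated (best side-effect rate).
#3: dominated by #2 (cost 1684≤4787, duration 10≤10, side-effect rate 2≤15).
#4: dominated by #10 (cost 524≤2518, duration 2≤2, side-effect rate 9≤36).
#5: dominated by #4 (cost 2518≤3584, duration 2≤3, side-effect rate 36≤39).
#6: dominated by #10 (cost 524≤626, duration 2≤9, side-effect rate 9≤10).
#7: dominated by #10 (cost 524≤4475, duration 2≤3, side-effect rate 9≤18).
#8: dominated by #10 (cost 524≤3886, duration 2≤8, side-effect rate 9≤27).
#9: dominated by #2 (cost 1684≤1961, duration 10≤11, side-effect rate 2≤25).
#10: not dominated.
#11: dominated by #2 (cost 1684≤4519, duration 10≤16, side-effect rate 2≤32).
#12: not dominated (best cost).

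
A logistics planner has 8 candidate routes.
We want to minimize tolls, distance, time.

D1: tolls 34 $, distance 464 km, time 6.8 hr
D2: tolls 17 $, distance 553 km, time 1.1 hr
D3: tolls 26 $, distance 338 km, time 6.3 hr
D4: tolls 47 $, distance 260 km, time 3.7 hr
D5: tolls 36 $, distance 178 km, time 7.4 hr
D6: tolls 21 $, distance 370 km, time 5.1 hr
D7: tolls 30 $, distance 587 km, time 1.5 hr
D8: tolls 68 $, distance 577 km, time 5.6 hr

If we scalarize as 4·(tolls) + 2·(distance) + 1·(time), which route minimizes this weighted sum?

D1: 4·34 + 2·464 + 1·6.8 = 1070.8
D2: 4·17 + 2·553 + 1·1.1 = 1175.1
D3: 4·26 + 2·338 + 1·6.3 = 786.3
D4: 4·47 + 2·260 + 1·3.7 = 711.7
D5: 4·36 + 2·178 + 1·7.4 = 507.4
D6: 4·21 + 2·370 + 1·5.1 = 829.1
D7: 4·30 + 2·587 + 1·1.5 = 1295.5
D8: 4·68 + 2·577 + 1·5.6 = 1431.6
Lowest: D5 at 507.4.

D5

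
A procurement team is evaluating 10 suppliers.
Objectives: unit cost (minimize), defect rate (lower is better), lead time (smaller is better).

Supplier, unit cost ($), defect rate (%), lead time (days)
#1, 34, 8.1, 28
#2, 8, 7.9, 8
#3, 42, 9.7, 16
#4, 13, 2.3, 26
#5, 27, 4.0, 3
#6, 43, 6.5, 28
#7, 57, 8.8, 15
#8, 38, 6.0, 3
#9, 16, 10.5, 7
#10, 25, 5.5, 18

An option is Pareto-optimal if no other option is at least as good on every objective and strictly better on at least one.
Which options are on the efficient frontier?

#1: dominated by #2 (unit cost 8≤34, defect rate 7.9≤8.1, lead time 8≤28).
#2: not dominated (best unit cost).
#3: dominated by #2 (unit cost 8≤42, defect rate 7.9≤9.7, lead time 8≤16).
#4: not dominated (best defect rate).
#5: not dominated.
#6: dominated by #4 (unit cost 13≤43, defect rate 2.3≤6.5, lead time 26≤28).
#7: dominated by #2 (unit cost 8≤57, defect rate 7.9≤8.8, lead time 8≤15).
#8: dominated by #5 (unit cost 27≤38, defect rate 4.0≤6.0, lead time 3≤3).
#9: not dominated.
#10: not dominated.

#2, #4, #5, #9, #10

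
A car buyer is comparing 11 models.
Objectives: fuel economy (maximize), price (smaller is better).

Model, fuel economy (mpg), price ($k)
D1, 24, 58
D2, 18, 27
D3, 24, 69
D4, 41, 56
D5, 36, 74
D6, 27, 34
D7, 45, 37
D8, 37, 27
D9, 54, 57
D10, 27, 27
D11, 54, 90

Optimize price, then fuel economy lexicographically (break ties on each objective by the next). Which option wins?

D8

First minimize price: best is 27, kept {D2, D8, D10}.
Then maximize fuel economy: best is 37, kept {D8}.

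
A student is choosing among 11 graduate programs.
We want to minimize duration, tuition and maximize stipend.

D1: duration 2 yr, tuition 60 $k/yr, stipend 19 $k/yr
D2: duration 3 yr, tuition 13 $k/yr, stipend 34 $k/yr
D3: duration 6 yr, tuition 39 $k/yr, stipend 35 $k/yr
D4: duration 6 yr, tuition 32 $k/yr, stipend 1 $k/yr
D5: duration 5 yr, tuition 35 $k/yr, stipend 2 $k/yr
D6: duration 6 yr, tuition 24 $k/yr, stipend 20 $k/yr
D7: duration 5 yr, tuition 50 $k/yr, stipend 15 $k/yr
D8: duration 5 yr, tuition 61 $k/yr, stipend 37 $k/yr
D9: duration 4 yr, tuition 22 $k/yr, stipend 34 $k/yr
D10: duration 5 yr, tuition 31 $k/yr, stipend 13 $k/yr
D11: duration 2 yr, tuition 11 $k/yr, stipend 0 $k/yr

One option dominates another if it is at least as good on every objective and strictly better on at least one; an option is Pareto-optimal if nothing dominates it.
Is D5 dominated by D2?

D2 vs D5: duration 3≤5, tuition 13≤35, stipend 34≥2 — D2 is at least as good on every objective with at least one strict improvement.

Yes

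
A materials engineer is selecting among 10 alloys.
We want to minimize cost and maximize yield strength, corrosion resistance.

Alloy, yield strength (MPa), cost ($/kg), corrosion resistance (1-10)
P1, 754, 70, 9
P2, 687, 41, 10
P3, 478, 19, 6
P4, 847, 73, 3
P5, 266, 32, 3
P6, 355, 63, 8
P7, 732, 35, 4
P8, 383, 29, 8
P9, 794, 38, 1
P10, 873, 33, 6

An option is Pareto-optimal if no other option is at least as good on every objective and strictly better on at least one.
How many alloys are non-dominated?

P1: not dominated.
P2: not dominated (best corrosion resistance).
P3: not dominated (best cost).
P4: dominated by P10 (yield strength 873≥847, cost 33≤73, corrosion resistance 6≥3).
P5: dominated by P3 (yield strength 478≥266, cost 19≤32, corrosion resistance 6≥3).
P6: dominated by P2 (yield strength 687≥355, cost 41≤63, corrosion resistance 10≥8).
P7: dominated by P10 (yield strength 873≥732, cost 33≤35, corrosion resistance 6≥4).
P8: not dominated.
P9: dominated by P10 (yield strength 873≥794, cost 33≤38, corrosion resistance 6≥1).
P10: not dominated (best yield strength).
Pareto-optimal: P1, P2, P3, P8, P10 → 5.

5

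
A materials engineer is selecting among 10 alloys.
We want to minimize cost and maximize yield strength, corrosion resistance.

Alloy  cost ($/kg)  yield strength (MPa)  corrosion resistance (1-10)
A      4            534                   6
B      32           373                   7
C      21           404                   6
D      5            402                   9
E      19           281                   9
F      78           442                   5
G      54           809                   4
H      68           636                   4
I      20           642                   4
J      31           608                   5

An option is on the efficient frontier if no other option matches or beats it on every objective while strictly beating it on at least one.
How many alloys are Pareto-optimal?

A: not dominated (best cost).
B: dominated by D (cost 5≤32, yield strength 402≥373, corrosion resistance 9≥7).
C: dominated by A (cost 4≤21, yield strength 534≥404, corrosion resistance 6≥6).
D: not dominated.
E: dominated by D (cost 5≤19, yield strength 402≥281, corrosion resistance 9≥9).
F: dominated by A (cost 4≤78, yield strength 534≥442, corrosion resistance 6≥5).
G: not dominated (best yield strength).
H: dominated by G (cost 54≤68, yield strength 809≥636, corrosion resistance 4≥4).
I: not dominated.
J: not dominated.
Pareto-optimal: A, D, G, I, J → 5.

5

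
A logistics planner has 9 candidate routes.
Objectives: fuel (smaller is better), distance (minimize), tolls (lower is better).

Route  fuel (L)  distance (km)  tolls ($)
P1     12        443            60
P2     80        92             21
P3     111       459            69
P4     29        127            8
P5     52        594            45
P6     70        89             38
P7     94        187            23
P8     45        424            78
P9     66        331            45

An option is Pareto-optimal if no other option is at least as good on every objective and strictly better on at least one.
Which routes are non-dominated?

P1: not dominated (best fuel).
P2: not dominated.
P3: dominated by P1 (fuel 12≤111, distance 443≤459, tolls 60≤69).
P4: not dominated (best tolls).
P5: dominated by P4 (fuel 29≤52, distance 127≤594, tolls 8≤45).
P6: not dominated (best distance).
P7: dominated by P2 (fuel 80≤94, distance 92≤187, tolls 21≤23).
P8: dominated by P4 (fuel 29≤45, distance 127≤424, tolls 8≤78).
P9: dominated by P4 (fuel 29≤66, distance 127≤331, tolls 8≤45).

P1, P2, P4, P6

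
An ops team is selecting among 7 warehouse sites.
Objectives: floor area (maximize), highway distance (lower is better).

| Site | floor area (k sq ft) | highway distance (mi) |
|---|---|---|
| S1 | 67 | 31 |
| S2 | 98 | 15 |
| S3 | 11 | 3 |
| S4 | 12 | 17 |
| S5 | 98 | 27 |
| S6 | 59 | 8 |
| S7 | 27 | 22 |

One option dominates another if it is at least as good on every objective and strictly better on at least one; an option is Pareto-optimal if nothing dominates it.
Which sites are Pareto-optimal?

S2, S3, S6

S1: dominated by S2 (floor area 98≥67, highway distance 15≤31).
S2: not dominated.
S3: not dominated (best highway distance).
S4: dominated by S2 (floor area 98≥12, highway distance 15≤17).
S5: dominated by S2 (floor area 98≥98, highway distance 15≤27).
S6: not dominated.
S7: dominated by S2 (floor area 98≥27, highway distance 15≤22).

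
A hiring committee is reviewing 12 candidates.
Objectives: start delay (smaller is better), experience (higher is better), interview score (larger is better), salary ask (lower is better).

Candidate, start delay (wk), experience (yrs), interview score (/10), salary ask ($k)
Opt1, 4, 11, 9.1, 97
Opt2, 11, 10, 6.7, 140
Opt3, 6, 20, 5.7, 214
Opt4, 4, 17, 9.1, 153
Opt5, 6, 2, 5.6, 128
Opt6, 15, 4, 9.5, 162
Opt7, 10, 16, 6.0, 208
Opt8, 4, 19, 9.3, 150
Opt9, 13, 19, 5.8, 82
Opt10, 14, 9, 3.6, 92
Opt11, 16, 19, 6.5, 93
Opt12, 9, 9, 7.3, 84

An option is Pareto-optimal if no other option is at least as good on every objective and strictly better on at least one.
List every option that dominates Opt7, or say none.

Opt4, Opt8

Opt4: start delay 4≤10, experience 17≥16, interview score 9.1≥6.0, salary ask 153≤208 — dominates Opt7.
Opt8: start delay 4≤10, experience 19≥16, interview score 9.3≥6.0, salary ask 150≤208 — dominates Opt7.
Others (Opt1, Opt2, Opt3, Opt5, Opt6, Opt9, Opt10, Opt11, Opt12) are each worse than Opt7 on at least one objective.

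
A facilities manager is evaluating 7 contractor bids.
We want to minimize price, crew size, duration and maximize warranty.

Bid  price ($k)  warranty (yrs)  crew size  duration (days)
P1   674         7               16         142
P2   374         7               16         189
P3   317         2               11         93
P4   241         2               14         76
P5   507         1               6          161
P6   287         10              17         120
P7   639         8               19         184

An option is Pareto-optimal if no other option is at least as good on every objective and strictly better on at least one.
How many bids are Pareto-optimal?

6

P1: not dominated.
P2: not dominated.
P3: not dominated.
P4: not dominated (best price).
P5: not dominated (best crew size).
P6: not dominated (best warranty).
P7: dominated by P6 (price 287≤639, warranty 10≥8, crew size 17≤19, duration 120≤184).
Pareto-optimal: P1, P2, P3, P4, P5, P6 → 6.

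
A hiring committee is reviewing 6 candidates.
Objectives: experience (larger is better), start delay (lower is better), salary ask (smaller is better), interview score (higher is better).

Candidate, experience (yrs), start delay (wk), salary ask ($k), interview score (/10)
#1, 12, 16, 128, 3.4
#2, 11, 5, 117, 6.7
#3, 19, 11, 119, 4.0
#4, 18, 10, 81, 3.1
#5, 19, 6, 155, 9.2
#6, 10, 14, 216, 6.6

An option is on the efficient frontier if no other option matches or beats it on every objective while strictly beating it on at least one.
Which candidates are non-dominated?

#1: dominated by #3 (experience 19≥12, start delay 11≤16, salary ask 119≤128, interview score 4.0≥3.4).
#2: not dominated (best start delay).
#3: not dominated.
#4: not dominated (best salary ask).
#5: not dominated (best interview score).
#6: dominated by #2 (experience 11≥10, start delay 5≤14, salary ask 117≤216, interview score 6.7≥6.6).

#2, #3, #4, #5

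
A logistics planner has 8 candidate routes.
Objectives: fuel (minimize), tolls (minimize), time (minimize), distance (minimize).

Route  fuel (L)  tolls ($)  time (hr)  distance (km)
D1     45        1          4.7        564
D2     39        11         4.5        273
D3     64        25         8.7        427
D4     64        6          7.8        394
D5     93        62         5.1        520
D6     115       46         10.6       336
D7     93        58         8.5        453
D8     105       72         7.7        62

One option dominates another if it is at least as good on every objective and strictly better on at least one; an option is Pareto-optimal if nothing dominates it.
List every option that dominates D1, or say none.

none

D2: worse on tolls (11 vs 1).
D3: worse on fuel (64 vs 45).
D4: worse on fuel (64 vs 45).
D5: worse on fuel (93 vs 45).
D6: worse on fuel (115 vs 45).
D7: worse on fuel (93 vs 45).
D8: worse on fuel (105 vs 45).
No option dominates D1.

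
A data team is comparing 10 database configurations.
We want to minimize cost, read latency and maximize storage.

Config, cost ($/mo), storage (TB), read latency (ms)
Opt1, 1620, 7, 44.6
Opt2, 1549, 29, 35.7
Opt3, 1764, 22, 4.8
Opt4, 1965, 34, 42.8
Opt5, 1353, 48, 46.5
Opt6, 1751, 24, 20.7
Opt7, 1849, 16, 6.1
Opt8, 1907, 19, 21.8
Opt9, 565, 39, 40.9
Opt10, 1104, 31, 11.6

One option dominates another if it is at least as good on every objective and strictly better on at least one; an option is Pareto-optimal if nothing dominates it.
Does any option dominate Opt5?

Opt1: worse on cost (1620 vs 1353).
Opt2: worse on cost (1549 vs 1353).
Opt3: worse on cost (1764 vs 1353).
Opt4: worse on cost (1965 vs 1353).
Opt6: worse on cost (1751 vs 1353).
Opt7: worse on cost (1849 vs 1353).
Opt8: worse on cost (1907 vs 1353).
Opt9: worse on storage (39 vs 48).
Opt10: worse on storage (31 vs 48).
No option is at least as good as Opt5 on every objective and strictly better on one.

No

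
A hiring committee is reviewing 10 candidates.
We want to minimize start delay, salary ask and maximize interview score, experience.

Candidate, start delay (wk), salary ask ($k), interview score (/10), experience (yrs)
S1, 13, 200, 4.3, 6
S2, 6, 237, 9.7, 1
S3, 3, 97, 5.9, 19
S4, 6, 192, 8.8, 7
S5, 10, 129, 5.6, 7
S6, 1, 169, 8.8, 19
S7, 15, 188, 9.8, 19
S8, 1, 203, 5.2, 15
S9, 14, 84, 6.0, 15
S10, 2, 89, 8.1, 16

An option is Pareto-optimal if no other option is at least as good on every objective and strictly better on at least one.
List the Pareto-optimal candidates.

S1: dominated by S3 (start delay 3≤13, salary ask 97≤200, interview score 5.9≥4.3, experience 19≥6).
S2: not dominated.
S3: not dominated.
S4: dominated by S6 (start delay 1≤6, salary ask 169≤192, interview score 8.8≥8.8, experience 19≥7).
S5: dominated by S3 (start delay 3≤10, salary ask 97≤129, interview score 5.9≥5.6, experience 19≥7).
S6: not dominated.
S7: not dominated (best interview score).
S8: dominated by S6 (start delay 1≤1, salary ask 169≤203, interview score 8.8≥5.2, experience 19≥15).
S9: not dominated (best salary ask).
S10: not dominated.

S2, S3, S6, S7, S9, S10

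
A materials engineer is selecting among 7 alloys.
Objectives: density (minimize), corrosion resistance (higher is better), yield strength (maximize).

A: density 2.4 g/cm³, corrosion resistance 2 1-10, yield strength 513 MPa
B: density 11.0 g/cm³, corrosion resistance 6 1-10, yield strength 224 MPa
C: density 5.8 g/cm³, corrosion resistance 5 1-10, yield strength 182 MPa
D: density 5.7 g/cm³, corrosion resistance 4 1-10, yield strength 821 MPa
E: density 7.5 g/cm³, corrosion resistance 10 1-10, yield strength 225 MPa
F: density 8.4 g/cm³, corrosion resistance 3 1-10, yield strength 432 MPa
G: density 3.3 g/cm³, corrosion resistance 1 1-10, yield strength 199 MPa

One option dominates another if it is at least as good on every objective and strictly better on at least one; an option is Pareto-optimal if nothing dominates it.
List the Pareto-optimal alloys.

A, C, D, E

A: not dominated (best density).
B: dominated by E (density 7.5≤11.0, corrosion resistance 10≥6, yield strength 225≥224).
C: not dominated.
D: not dominated (best yield strength).
E: not dominated (best corrosion resistance).
F: dominated by D (density 5.7≤8.4, corrosion resistance 4≥3, yield strength 821≥432).
G: dominated by A (density 2.4≤3.3, corrosion resistance 2≥1, yield strength 513≥199).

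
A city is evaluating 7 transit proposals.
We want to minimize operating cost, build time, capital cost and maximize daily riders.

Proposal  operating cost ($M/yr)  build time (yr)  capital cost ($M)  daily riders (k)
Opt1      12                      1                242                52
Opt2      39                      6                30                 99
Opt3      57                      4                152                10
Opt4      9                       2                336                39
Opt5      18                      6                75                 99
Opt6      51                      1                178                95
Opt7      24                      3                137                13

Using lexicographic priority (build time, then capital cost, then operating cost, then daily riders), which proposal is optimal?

First minimize build time: best is 1, kept {Opt1, Opt6}.
Then minimize capital cost: best is 178, kept {Opt6}.

Opt6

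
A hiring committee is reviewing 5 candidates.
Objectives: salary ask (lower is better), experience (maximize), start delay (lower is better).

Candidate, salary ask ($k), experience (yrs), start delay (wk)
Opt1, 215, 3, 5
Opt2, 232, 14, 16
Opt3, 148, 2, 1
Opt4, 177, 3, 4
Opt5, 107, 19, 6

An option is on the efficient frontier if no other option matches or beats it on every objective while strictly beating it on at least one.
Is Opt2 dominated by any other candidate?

Yes

Opt5 vs Opt2: salary ask 107≤232, experience 19≥14, start delay 6≤16 — Opt5 is at least as good on every objective and strictly better on at least one, so Opt5 dominates Opt2.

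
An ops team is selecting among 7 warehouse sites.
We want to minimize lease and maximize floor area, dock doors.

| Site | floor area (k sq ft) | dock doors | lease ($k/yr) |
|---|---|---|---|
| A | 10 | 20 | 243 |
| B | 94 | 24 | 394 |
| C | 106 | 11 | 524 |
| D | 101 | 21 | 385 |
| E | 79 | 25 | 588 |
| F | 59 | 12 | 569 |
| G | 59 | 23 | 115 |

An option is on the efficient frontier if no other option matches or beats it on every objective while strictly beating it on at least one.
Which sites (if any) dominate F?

B, D, G

B: floor area 94≥59, dock doors 24≥12, lease 394≤569 — dominates F.
D: floor area 101≥59, dock doors 21≥12, lease 385≤569 — dominates F.
G: floor area 59≥59, dock doors 23≥12, lease 115≤569 — dominates F.
Others (A, C, E) are each worse than F on at least one objective.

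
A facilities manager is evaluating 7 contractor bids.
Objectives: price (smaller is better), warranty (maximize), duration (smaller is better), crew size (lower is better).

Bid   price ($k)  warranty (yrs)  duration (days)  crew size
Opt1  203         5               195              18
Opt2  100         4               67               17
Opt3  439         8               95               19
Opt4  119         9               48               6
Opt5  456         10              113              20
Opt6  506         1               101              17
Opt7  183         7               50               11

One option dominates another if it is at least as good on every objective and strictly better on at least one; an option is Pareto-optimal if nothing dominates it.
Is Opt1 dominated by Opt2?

No

Opt2 vs Opt1: Opt2 is worse on warranty (4 vs 5), so it does not dominate Opt1.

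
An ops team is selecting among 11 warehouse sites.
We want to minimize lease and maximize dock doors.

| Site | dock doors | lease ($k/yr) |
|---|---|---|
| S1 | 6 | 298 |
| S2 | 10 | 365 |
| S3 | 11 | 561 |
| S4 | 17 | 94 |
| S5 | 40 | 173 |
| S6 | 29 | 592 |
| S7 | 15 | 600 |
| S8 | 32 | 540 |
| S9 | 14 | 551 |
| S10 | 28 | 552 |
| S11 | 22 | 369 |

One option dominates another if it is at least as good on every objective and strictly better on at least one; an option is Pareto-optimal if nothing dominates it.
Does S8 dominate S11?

S8 vs S11: S8 is worse on lease (540 vs 369), so it does not dominate S11.

No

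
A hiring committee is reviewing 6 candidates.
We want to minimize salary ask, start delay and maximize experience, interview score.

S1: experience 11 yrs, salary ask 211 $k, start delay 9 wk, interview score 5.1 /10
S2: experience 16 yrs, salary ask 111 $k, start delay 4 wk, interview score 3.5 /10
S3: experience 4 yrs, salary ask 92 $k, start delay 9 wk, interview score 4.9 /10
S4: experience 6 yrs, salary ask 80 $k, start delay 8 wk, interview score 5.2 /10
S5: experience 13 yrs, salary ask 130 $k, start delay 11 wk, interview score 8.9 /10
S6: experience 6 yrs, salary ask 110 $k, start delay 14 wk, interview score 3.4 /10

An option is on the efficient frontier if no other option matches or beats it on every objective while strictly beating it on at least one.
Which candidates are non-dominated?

S1: not dominated.
S2: not dominated (best experience).
S3: dominated by S4 (experience 6≥4, salary ask 80≤92, start delay 8≤9, interview score 5.2≥4.9).
S4: not dominated (best salary ask).
S5: not dominated (best interview score).
S6: dominated by S4 (experience 6≥6, salary ask 80≤110, start delay 8≤14, interview score 5.2≥3.4).

S1, S2, S4, S5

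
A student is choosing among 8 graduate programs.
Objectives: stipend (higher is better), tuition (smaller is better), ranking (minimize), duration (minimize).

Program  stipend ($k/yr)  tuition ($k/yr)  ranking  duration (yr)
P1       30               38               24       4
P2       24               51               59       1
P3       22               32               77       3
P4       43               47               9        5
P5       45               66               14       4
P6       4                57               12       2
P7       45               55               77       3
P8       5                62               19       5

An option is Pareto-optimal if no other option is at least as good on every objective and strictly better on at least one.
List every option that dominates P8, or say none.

P4

P4: stipend 43≥5, tuition 47≤62, ranking 9≤19, duration 5≤5 — dominates P8.
Others (P1, P2, P3, P5, P6, P7) are each worse than P8 on at least one objective.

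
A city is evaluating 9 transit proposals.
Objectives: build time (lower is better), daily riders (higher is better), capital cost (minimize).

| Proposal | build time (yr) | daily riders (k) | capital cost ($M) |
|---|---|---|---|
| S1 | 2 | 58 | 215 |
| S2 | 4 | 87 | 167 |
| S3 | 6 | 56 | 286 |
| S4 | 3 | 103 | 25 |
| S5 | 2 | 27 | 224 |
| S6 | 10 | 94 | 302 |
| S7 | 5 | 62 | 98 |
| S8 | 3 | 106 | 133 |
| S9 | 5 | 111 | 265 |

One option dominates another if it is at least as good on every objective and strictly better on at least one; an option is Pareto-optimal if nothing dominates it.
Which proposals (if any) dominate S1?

S2: worse on build time (4 vs 2).
S3: worse on build time (6 vs 2).
S4: worse on build time (3 vs 2).
S5: worse on daily riders (27 vs 58).
S6: worse on build time (10 vs 2).
S7: worse on build time (5 vs 2).
S8: worse on build time (3 vs 2).
S9: worse on build time (5 vs 2).
No option dominates S1.

none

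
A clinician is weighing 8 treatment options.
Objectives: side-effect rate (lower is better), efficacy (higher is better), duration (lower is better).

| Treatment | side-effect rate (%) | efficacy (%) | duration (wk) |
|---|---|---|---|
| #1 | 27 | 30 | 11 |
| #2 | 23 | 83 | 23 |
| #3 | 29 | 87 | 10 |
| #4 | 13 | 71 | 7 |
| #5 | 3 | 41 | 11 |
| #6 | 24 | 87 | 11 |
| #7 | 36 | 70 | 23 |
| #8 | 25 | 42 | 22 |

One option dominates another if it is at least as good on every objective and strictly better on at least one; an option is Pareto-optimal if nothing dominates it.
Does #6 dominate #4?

No

#6 vs #4: #6 is worse on side-effect rate (24 vs 13), so it does not dominate #4.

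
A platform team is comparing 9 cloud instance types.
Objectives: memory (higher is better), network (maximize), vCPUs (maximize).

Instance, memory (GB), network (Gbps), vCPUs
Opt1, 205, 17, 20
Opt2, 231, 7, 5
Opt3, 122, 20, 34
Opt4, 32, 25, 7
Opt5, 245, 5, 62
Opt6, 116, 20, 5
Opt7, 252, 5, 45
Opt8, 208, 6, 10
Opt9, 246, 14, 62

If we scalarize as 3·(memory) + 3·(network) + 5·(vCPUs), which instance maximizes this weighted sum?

Opt9

Opt1: 3·205 + 3·17 + 5·20 = 766
Opt2: 3·231 + 3·7 + 5·5 = 739
Opt3: 3·122 + 3·20 + 5·34 = 596
Opt4: 3·32 + 3·25 + 5·7 = 206
Opt5: 3·245 + 3·5 + 5·62 = 1060
Opt6: 3·116 + 3·20 + 5·5 = 433
Opt7: 3·252 + 3·5 + 5·45 = 996
Opt8: 3·208 + 3·6 + 5·10 = 692
Opt9: 3·246 + 3·14 + 5·62 = 1090
Highest: Opt9 at 1090.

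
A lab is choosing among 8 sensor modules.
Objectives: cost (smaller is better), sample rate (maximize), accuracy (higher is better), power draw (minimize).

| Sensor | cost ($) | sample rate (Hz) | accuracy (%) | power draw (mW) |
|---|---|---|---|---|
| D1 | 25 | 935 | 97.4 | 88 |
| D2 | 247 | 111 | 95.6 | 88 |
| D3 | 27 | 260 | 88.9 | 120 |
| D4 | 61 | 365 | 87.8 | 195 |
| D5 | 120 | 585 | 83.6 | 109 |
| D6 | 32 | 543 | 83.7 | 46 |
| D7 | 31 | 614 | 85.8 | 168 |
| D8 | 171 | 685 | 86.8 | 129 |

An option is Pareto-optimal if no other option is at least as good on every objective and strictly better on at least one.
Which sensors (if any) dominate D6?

none

D1: worse on power draw (88 vs 46).
D2: worse on cost (247 vs 32).
D3: worse on sample rate (260 vs 543).
D4: worse on cost (61 vs 32).
D5: worse on cost (120 vs 32).
D7: worse on power draw (168 vs 46).
D8: worse on cost (171 vs 32).
No option dominates D6.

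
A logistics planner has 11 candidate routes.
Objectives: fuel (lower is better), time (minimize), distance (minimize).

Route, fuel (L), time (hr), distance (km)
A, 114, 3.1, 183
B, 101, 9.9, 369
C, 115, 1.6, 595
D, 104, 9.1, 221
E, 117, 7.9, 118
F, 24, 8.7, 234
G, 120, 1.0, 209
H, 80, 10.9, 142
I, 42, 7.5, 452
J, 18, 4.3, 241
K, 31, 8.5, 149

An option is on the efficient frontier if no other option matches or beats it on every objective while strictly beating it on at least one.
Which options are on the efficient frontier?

A, C, E, F, G, H, J, K

A: not dominated.
B: dominated by F (fuel 24≤101, time 8.7≤9.9, distance 234≤369).
C: not dominated.
D: dominated by K (fuel 31≤104, time 8.5≤9.1, distance 149≤221).
E: not dominated (best distance).
F: not dominated.
G: not dominated (best time).
H: not dominated.
I: dominated by J (fuel 18≤42, time 4.3≤7.5, distance 241≤452).
J: not dominated (best fuel).
K: not dominated.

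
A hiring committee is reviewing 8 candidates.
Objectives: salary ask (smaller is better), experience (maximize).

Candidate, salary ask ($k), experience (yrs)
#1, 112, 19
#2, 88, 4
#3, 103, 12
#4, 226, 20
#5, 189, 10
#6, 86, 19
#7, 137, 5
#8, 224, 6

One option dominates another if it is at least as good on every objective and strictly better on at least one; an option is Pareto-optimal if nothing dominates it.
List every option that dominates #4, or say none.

#1: worse on experience (19 vs 20).
#2: worse on experience (4 vs 20).
#3: worse on experience (12 vs 20).
#5: worse on experience (10 vs 20).
#6: worse on experience (19 vs 20).
#7: worse on experience (5 vs 20).
#8: worse on experience (6 vs 20).
No option dominates #4.

none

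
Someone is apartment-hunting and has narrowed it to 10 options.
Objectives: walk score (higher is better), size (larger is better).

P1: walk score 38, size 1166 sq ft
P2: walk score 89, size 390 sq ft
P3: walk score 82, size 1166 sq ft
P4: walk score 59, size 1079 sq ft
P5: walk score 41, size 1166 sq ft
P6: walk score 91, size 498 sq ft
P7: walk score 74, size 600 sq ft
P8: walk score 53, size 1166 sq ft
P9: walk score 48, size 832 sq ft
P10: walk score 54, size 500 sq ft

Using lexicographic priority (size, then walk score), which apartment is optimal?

P3

First maximize size: best is 1166, kept {P1, P3, P5, P8}.
Then maximize walk score: best is 82, kept {P3}.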